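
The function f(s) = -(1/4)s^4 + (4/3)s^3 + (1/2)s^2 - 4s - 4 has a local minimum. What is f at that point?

Critical points: f'(s) = -s^3 + 4s^2 + s - 4 vanishes at s = -1, 1, 4.
f''(s) = -3s^2 + 8s + 1. f''(-1) = -10 < 0 ⇒ local maximum; f''(1) = 6 > 0 ⇒ local minimum; f''(4) = -15 < 0 ⇒ local maximum.
Thus f has its local minimum at s = 1, with value -77/12.

-77/12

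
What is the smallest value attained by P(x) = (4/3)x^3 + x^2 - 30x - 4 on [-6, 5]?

-76

P'(x) = 4x^2 + 2x - 30, which vanishes at x = -3 and x = 5/2.
Candidates: P(-6) = -76,  P(-3) = 59,  P(5/2) = -623/12,  P(5) = 113/3.
The minimum over the interval is -76, attained at x = -6.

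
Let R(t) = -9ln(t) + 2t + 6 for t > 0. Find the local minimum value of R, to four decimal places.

1.4633

R'(t) = -9/t + 2 = 0 gives t = 9/2.
R''(t) = 9/t², which is positive for t > 0, so this is a local minimum.
R(9/2) = -9·ln(9/2) + 9 + 6 ≈ 1.4633.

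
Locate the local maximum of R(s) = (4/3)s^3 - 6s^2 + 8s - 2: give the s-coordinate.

1

R'(s) = 4s^2 - 12s + 8 = 0 at s = 1, 2.
Second-derivative test with R''(s) = 8s - 12: R''(1) = -4 < 0 ⇒ local maximum; R''(2) = 4 > 0 ⇒ local minimum.
Thus R has its local maximum at s = 1, with value 4/3.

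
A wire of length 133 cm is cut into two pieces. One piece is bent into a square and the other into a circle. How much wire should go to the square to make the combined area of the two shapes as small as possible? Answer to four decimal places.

74.4932

Let x be the length used for the square. Square side x/4; circle radius (133−x)/(2π).
A(x) = (x/4)² + π·((133−x)/(2π))² = x²/16 + (133−x)²/(4π) for 0 ≤ x ≤ 133. A'(x) = x/8 − (133−x)/(2π) = 0 gives x = 4·133/(π+4) ≈ 74.4932.
A'' = 1/8 + 1/(2π) > 0, so this gives the minimum combined area; x ≈ 74.4932 cm to the square.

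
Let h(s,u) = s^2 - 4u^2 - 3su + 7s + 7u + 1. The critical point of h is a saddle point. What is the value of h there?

1

∂h/∂s = 2s - 3u + 7 = 0 and ∂h/∂u = -3s - 8u + 7 = 0, so (s, u) = (-7/5, 7/5).
The Hessian has h_{ss} = 2, h_{uu} = -8, h_{su} = -3, giving D = -25 < 0, so the point is a saddle point.
h(-7/5, 7/5) = 1.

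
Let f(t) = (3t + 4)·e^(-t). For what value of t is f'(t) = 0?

-1/3

Differentiating with the product rule gives f'(t) = (-3t - 1)·e^(-t). Since e^(-t) > 0, the only critical point is t = -1/3.
f''(-1/3) has the same sign as -3 < 0, so this is a local maximum.
f(-1/3) = (3)·e^(1/3) ≈ 4.1868.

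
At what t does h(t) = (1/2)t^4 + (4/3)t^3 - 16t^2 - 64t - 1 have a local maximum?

Critical points: h'(t) = 2t^3 + 4t^2 - 32t - 64 vanishes at t = -4, -2, 4.
h''(t) = 6t^2 + 8t - 32. h''(-4) = 32 > 0 ⇒ local minimum; h''(-2) = -24 < 0 ⇒ local maximum; h''(4) = 96 > 0 ⇒ local minimum.
The local maximum is h(-2) = 181/3.

-2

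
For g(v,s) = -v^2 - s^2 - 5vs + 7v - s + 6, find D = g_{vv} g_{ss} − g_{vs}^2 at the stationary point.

-21

∂g/∂v = -2v - 5s + 7 = 0 and ∂g/∂s = -5v - 2s - 1 = 0, so (v, s) = (-19/21, 37/21).
The Hessian has g_{vv} = -2, g_{ss} = -2, g_{vs} = -5, giving D = -21 < 0, so the point is a saddle point.
D = (-2)·(-2) − (-5)^2 = -21.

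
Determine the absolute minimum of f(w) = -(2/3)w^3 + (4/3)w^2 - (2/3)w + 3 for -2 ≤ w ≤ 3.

f'(w) = -2w^2 + (8/3)w - 2/3, which vanishes at w = 1/3 and w = 1.
Compare values at every candidate in [-2, 3]: f(-2) = 15, f(1/3) = 235/81, f(1) = 3, f(3) = -5.
The minimum over the interval is -5, attained at w = 3.

-5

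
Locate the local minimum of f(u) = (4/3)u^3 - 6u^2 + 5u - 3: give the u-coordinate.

5/2

f'(u) = 4u^2 - 12u + 5 = 0 at u = 1/2, 5/2.
Second-derivative test with f''(u) = 8u - 12: f''(1/2) = -8 < 0 ⇒ local maximum; f''(5/2) = 8 > 0 ⇒ local minimum.
So the local minimum value is f(5/2) = -43/6.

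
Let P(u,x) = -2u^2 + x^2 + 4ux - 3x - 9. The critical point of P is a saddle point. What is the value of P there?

-39/4

∂P/∂u = -4u + 4x = 0 and ∂P/∂x = 4u + 2x - 3 = 0, so (u, x) = (1/2, 1/2).
The Hessian has P_{uu} = -4, P_{xx} = 2, P_{ux} = 4, giving D = -24 < 0, so the point is a saddle point.
P(1/2, 1/2) = -39/4.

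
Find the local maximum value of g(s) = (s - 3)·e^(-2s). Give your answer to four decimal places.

g'(s) = 1·e^(-2s) + (s - 3)·(-2)·e^(-2s) = (-2s + 7)·e^(-2s). Since e^(-2s) > 0, the only critical point is s = 7/2.
g''(7/2) has the same sign as -2 < 0, so this is a local maximum.
g(7/2) = (1/2)·e^(-7) ≈ 0.0005.

0.0005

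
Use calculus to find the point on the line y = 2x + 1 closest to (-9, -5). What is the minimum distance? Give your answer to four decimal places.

5.3666

Minimize D(x)^2 = (x + 9)^2 + (2x + 6)^2.
d/dx[D^2] = 2(x + 9) + 2·2·(2x + 6) = 0 ⇒ x = -21/5.
Then y = -37/5 and the distance is √(144/5) ≈ 5.3666.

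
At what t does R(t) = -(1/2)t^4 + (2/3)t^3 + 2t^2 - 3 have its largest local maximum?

R'(t) = -2t^3 + 2t^2 + 4t. Setting R'(t) = 0 gives t ∈ {-1, 0, 2}.
Second-derivative test with R''(t) = -6t^2 + 4t + 4: R''(-1) = -6 < 0 ⇒ local maximum; R''(0) = 4 > 0 ⇒ local minimum; R''(2) = -12 < 0 ⇒ local maximum.
So the largest local maximum value is R(2) = 7/3.

2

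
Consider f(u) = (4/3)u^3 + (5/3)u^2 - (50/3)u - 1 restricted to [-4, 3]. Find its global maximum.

121/4

The derivative is 4u^2 + (10/3)u - 50/3, which vanishes at u = -5/2 and u = 5/3.
Compare values at every candidate in [-4, 3]: f(-4) = 7,  f(-5/2) = 121/4,  f(5/3) = -1456/81,  f(3) = 0.
So the maximum is f(-5/2) = 121/4.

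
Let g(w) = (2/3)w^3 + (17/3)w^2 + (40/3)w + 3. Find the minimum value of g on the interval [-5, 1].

Differentiating, g'(w) = 2w^2 + (34/3)w + 40/3; which vanishes at w = -4 and w = -5/3.
Evaluating at the critical points and endpoints: g(-5) = -16/3,  g(-4) = -7/3,  g(-5/3) = -532/81,  g(1) = 68/3.
So the minimum is g(-5/3) = -532/81.

-532/81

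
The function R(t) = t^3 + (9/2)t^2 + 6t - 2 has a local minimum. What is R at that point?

Critical points: R'(t) = 3t^2 + 9t + 6 vanishes at t = -2, -1.
Since R''(t) = 6t + 9, we get R''(-2) = -3 < 0 ⇒ local maximum; R''(-1) = 3 > 0 ⇒ local minimum.
Thus R has its local minimum at t = -1, with value -9/2.

-9/2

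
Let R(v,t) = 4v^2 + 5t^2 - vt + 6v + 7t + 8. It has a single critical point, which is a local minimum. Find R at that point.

214/79

∂R/∂v = 8v - t + 6 = 0 and ∂R/∂t = -v + 10t + 7 = 0, so (v, t) = (-67/79, -62/79).
The Hessian has R_{vv} = 8, R_{tt} = 10, R_{vt} = -1, giving D = 79 > 0 with R_{vv} > 0, so the point is a local minimum.
R(-67/79, -62/79) = 214/79.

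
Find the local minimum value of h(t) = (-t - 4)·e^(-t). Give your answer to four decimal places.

Differentiating with the product rule gives h'(t) = (t + 3)·e^(-t). Since e^(-t) > 0, the only critical point is t = -3.
h''(-3) has the same sign as 1 > 0, so this is a local minimum.
h(-3) = (-1)·e^(3) ≈ -20.0855.

-20.0855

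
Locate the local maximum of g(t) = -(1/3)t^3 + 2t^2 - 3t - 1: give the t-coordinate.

g'(t) = -t^2 + 4t - 3 = 0 at t = 1, 3.
Second-derivative test with g''(t) = -2t + 4: g''(1) = 2 > 0 ⇒ local minimum; g''(3) = -2 < 0 ⇒ local maximum.
Thus g has its local maximum at t = 3, with value -1.

3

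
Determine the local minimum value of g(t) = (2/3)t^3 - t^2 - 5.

-16/3

g'(t) = 2t^2 - 2t. Setting g'(t) = 0 gives t ∈ {0, 1}.
g''(t) = 4t - 2. g''(0) = -2 < 0 ⇒ local maximum; g''(1) = 2 > 0 ⇒ local minimum.
So the local minimum value is g(1) = -16/3.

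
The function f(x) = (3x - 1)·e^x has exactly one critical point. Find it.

Differentiating with the product rule gives f'(x) = (3x + 2)·e^x. Since e^x > 0, the only critical point is x = -2/3.
f''(-2/3) has the same sign as 3 > 0, so this is a local minimum.
f(-2/3) = (-3)·e^(-2/3) ≈ -1.5403.

-2/3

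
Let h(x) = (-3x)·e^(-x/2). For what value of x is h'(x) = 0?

2

h'(x) = (-3)·e^(-x/2) + (-3x)·(-1/2)·e^(-x/2) = ((3/2)x - 3)·e^(-x/2). Since e^(-x/2) > 0, the only critical point is x = 2.
h''(2) has the same sign as 3/2 > 0, so this is a local minimum.
h(2) = (-6)·e^(-1) ≈ -2.2073.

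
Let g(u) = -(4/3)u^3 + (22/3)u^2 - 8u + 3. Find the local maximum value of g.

g'(u) = -4u^2 + (44/3)u - 8. Setting g'(u) = 0 gives u ∈ {2/3, 3}.
Since g''(u) = -8u + 44/3, we get g''(2/3) = 28/3 > 0 ⇒ local minimum; g''(3) = -28/3 < 0 ⇒ local maximum.
The local maximum is g(3) = 9.

9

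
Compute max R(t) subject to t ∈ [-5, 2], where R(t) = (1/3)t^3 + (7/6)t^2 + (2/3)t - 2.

20/3

R'(t) = t^2 + (7/3)t + 2/3, which vanishes at t = -2 and t = -1/3.
Evaluating at the critical points and endpoints: R(-5) = -107/6, R(-2) = -4/3, R(-1/3) = -341/162, R(2) = 20/3.
The maximum over the interval is 20/3, attained at t = 2.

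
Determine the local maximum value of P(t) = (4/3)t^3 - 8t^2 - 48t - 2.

154/3

Critical points: P'(t) = 4t^2 - 16t - 48 vanishes at t = -2, 6.
P''(t) = 8t - 16. P''(-2) = -32 < 0 ⇒ local maximum; P''(6) = 32 > 0 ⇒ local minimum.
The local maximum is P(-2) = 154/3.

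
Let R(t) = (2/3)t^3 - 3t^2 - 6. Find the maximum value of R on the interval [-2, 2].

-6

R'(t) = 2t^2 - 6t, whose only zero in [-2, 2] is t = 0.
Evaluating at the critical points and endpoints: R(-2) = -70/3,  R(0) = -6,  R(2) = -38/3.
So the maximum is R(0) = -6.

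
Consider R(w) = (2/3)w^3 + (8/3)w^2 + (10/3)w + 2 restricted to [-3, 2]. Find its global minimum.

-2

R'(w) = 2w^2 + (16/3)w + 10/3, which vanishes at w = -5/3 and w = -1.
Evaluating at the critical points and endpoints: R(-3) = -2, R(-5/3) = 62/81, R(-1) = 2/3, R(2) = 74/3.
Hence the absolute minimum is -2 at w = -3.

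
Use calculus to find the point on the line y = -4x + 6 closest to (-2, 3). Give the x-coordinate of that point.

Minimize D(x)^2 = (x + 2)^2 + (-4x + 3)^2.
d/dx[D^2] = 2(x + 2) + 2·(-4)·(-4x + 3) = 0 ⇒ x = 10/17.
Then y = 62/17 and the distance is √(121/17) ≈ 2.6679.

10/17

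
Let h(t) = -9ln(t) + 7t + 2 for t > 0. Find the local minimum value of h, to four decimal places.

h'(t) = -9/t + 7 = 0 gives t = 9/7.
h''(t) = 9/t², which is positive for t > 0, so this is a local minimum.
h(9/7) = -9·ln(9/7) + 9 + 2 ≈ 8.7382.

8.7382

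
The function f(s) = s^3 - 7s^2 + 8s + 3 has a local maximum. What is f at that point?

149/27

f'(s) = 3s^2 - 14s + 8. Setting f'(s) = 0 gives s ∈ {2/3, 4}.
Since f''(s) = 6s - 14, we get f''(2/3) = -10 < 0 ⇒ local maximum; f''(4) = 10 > 0 ⇒ local minimum.
Thus f has its local maximum at s = 2/3, with value 149/27.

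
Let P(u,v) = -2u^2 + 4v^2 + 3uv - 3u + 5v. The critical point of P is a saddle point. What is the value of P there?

∂P/∂u = -4u + 3v - 3 = 0 and ∂P/∂v = 3u + 8v + 5 = 0, so (u, v) = (-39/41, -11/41).
The Hessian has P_{uu} = -4, P_{vv} = 8, P_{uv} = 3, giving D = -41 < 0, so the point is a saddle point.
P(-39/41, -11/41) = 31/41.

31/41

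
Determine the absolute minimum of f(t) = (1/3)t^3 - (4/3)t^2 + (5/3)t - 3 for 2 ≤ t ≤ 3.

f'(t) = t^2 - (8/3)t + 5/3, which has no zeros in [2, 3].
Compare values at every candidate in [2, 3]: f(2) = -7/3, f(3) = -1.
The minimum over the interval is -7/3, attained at t = 2.

-7/3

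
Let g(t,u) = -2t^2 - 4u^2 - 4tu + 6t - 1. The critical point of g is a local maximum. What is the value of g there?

∂g/∂t = -4t - 4u + 6 = 0 and ∂g/∂u = -4t - 8u = 0, so (t, u) = (3, -3/2).
The Hessian has g_{tt} = -4, g_{uu} = -8, g_{tu} = -4, giving D = 16 > 0 with g_{tt} < 0, so the point is a local maximum.
g(3, -3/2) = 8.

8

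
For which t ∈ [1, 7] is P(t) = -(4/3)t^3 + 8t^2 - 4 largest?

The derivative is -4t^2 + 16t, whose only zero in [1, 7] is t = 4.
Compare values at every candidate in [1, 7]: P(1) = 8/3,  P(4) = 116/3,  P(7) = -208/3.
Hence the absolute maximum is 116/3 at t = 4.

4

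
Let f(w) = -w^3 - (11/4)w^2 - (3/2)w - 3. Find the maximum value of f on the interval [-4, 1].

23

Differentiating, f'(w) = -3w^2 - (11/2)w - 3/2; which vanishes at w = -3/2 and w = -1/3.
Compare values at every candidate in [-4, 1]: f(-4) = 23; f(-3/2) = -57/16; f(-1/3) = -299/108; f(1) = -33/4.
Hence the absolute maximum is 23 at w = -4.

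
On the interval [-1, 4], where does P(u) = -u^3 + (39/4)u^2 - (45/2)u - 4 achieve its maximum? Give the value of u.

-1

The derivative is -3u^2 + (39/2)u - 45/2, whose only zero in [-1, 4] is u = 3/2.
Compare values at every candidate in [-1, 4]: P(-1) = 117/4,  P(3/2) = -307/16,  P(4) = -2.
The maximum over the interval is 117/4, attained at u = -1.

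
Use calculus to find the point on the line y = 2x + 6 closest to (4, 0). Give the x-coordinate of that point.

-8/5

Minimize D(x)^2 = (x - 4)^2 + (2x + 6)^2.
d/dx[D^2] = 2(x - 4) + 2·2·(2x + 6) = 0 ⇒ x = -8/5.
Then y = 14/5 and the distance is √(196/5) ≈ 6.2610.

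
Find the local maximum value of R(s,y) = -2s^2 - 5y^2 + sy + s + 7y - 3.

∂R/∂s = -4s + y + 1 = 0 and ∂R/∂y = s - 10y + 7 = 0, so (s, y) = (17/39, 29/39).
The Hessian has R_{ss} = -4, R_{yy} = -10, R_{sy} = 1, giving D = 39 > 0 with R_{ss} < 0, so the point is a local maximum.
R(17/39, 29/39) = -7/39.

-7/39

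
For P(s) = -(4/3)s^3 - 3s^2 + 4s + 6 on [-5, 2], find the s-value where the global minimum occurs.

The derivative is -4s^2 - 6s + 4, which vanishes at s = -2 and s = 1/2.
Evaluating at the critical points and endpoints: P(-5) = 233/3; P(-2) = -10/3; P(1/2) = 85/12; P(2) = -26/3.
Hence the absolute minimum is -26/3 at s = 2.

2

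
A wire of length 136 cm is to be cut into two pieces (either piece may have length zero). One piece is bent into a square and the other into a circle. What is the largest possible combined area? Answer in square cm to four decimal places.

Let x be the length used for the square. Square side x/4; circle radius (136−x)/(2π).
A(x) = (x/4)² + π·((136−x)/(2π))² = x²/16 + (136−x)²/(4π) for 0 ≤ x ≤ 136. A'(x) = x/8 − (136−x)/(2π) = 0 gives x = 4·136/(π+4) ≈ 76.1735.
A'' > 0, so the interior critical point is a minimum; the maximum is at an endpoint. A(0) = 1471.8649 and A(136) = 1156.0000, so the largest area is 1471.8649.

1471.8649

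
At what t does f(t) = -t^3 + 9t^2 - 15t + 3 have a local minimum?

f'(t) = -3t^2 + 18t - 15 = 0 at t = 1, 5.
Since f''(t) = -6t + 18, we get f''(1) = 12 > 0 ⇒ local minimum; f''(5) = -12 < 0 ⇒ local maximum.
So the local minimum value is f(1) = -4.

1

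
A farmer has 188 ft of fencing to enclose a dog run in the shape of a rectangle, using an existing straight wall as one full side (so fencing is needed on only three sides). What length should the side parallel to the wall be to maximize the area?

94

Let the sides perpendicular to the wall have length x and the parallel side y, so 2x + y = 188 and the area is A = xy = x(188 − 2x).
A'(x) = 188 − 4x = 0 gives x = 47, and A''(x) = −4 < 0 confirms a maximum.
Then y = 188 − 2·47 = 94 and A = 4418.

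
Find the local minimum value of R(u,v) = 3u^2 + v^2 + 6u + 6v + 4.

-8

∂R/∂u = 6u + 6 = 0 and ∂R/∂v = 2v + 6 = 0, so (u, v) = (-1, -3).
The Hessian has R_{uu} = 6, R_{vv} = 2, R_{uv} = 0, giving D = 12 > 0 with R_{uu} > 0, so the point is a local minimum.
R(-1, -3) = -8.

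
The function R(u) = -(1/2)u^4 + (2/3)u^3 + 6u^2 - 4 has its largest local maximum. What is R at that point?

R'(u) = -2u^3 + 2u^2 + 12u = 0 at u = -2, 0, 3.
Second-derivative test with R''(u) = -6u^2 + 4u + 12: R''(-2) = -20 < 0 ⇒ local maximum; R''(0) = 12 > 0 ⇒ local minimum; R''(3) = -30 < 0 ⇒ local maximum.
So the largest local maximum value is R(3) = 55/2.

55/2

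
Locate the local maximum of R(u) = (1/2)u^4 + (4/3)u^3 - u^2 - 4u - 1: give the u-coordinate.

R'(u) = 2u^3 + 4u^2 - 2u - 4 = 0 at u = -2, -1, 1.
Since R''(u) = 6u^2 + 8u - 2, we get R''(-2) = 6 > 0 ⇒ local minimum; R''(-1) = -4 < 0 ⇒ local maximum; R''(1) = 12 > 0 ⇒ local minimum.
The local maximum is R(-1) = 7/6.

-1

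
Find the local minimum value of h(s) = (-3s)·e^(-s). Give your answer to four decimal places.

By the product rule, h'(s) = (3s - 3)·e^(-s). Since e^(-s) > 0, the only critical point is s = 1.
h''(1) has the same sign as 3 > 0, so this is a local minimum.
h(1) = (-3)·e^(-1) ≈ -1.1036.

-1.1036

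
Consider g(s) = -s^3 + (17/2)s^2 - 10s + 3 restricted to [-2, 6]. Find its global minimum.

Differentiating, g'(s) = -3s^2 + 17s - 10; which vanishes at s = 2/3 and s = 5.
Candidates: g(-2) = 65, g(2/3) = -5/27, g(5) = 81/2, g(6) = 33.
Hence the absolute minimum is -5/27 at s = 2/3.

-5/27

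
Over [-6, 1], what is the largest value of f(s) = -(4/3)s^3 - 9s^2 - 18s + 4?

76

The derivative is -4s^2 - 18s - 18, which vanishes at s = -3 and s = -3/2.
Evaluating at the critical points and endpoints: f(-6) = 76,  f(-3) = 13,  f(-3/2) = 61/4,  f(1) = -73/3.
So the maximum is f(-6) = 76.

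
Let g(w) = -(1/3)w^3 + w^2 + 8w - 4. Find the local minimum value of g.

-40/3

g'(w) = -w^2 + 2w + 8. Setting g'(w) = 0 gives w ∈ {-2, 4}.
Since g''(w) = -2w + 2, we get g''(-2) = 6 > 0 ⇒ local minimum; g''(4) = -6 < 0 ⇒ local maximum.
So the local minimum value is g(-2) = -40/3.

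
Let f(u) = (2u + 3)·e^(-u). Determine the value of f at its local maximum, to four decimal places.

By the product rule, f'(u) = (-2u - 1)·e^(-u). Since e^(-u) > 0, the only critical point is u = -1/2.
f''(-1/2) has the same sign as -2 < 0, so this is a local maximum.
f(-1/2) = (2)·e^(1/2) ≈ 3.2974.

3.2974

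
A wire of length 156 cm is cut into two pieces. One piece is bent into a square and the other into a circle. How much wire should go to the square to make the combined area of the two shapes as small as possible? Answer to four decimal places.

87.3755

Let x be the length used for the square. Square side x/4; circle radius (156−x)/(2π).
A(x) = (x/4)² + π·((156−x)/(2π))² = x²/16 + (156−x)²/(4π) for 0 ≤ x ≤ 156. A'(x) = x/8 − (156−x)/(2π) = 0 gives x = 4·156/(π+4) ≈ 87.3755.
A'' = 1/8 + 1/(2π) > 0, so this gives the minimum combined area; x ≈ 87.3755 cm to the square.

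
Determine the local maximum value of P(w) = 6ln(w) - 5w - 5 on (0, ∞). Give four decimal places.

-9.9061

P'(w) = 6/w − 5 = 0 gives w = 6/5.
P''(w) = -6/w², which is negative for w > 0, so this is a local maximum.
P(6/5) = 6·ln(6/5) - 6 - 5 ≈ -9.9061.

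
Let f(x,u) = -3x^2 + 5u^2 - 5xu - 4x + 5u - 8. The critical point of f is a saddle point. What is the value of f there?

-155/17

∂f/∂x = -6x - 5u - 4 = 0 and ∂f/∂u = -5x + 10u + 5 = 0, so (x, u) = (-3/17, -10/17).
The Hessian has f_{xx} = -6, f_{uu} = 10, f_{xu} = -5, giving D = -85 < 0, so the point is a saddle point.
f(-3/17, -10/17) = -155/17.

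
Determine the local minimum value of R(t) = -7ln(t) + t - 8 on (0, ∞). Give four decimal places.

-14.6214

R'(t) = -7/t + 1 = 0 gives t = 7.
R''(t) = 7/t², which is positive for t > 0, so this is a local minimum.
R(7) = -7·ln(7) + 7 - 8 ≈ -14.6214.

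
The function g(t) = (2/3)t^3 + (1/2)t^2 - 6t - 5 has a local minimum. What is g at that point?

-85/8

Critical points: g'(t) = 2t^2 + t - 6 vanishes at t = -2, 3/2.
g''(t) = 4t + 1. g''(-2) = -7 < 0 ⇒ local maximum; g''(3/2) = 7 > 0 ⇒ local minimum.
So the local minimum value is g(3/2) = -85/8.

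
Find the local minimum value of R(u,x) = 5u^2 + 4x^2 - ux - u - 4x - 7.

-641/79

∂R/∂u = 10u - x - 1 = 0 and ∂R/∂x = -u + 8x - 4 = 0, so (u, x) = (12/79, 41/79).
The Hessian has R_{uu} = 10, R_{xx} = 8, R_{ux} = -1, giving D = 79 > 0 with R_{uu} > 0, so the point is a local minimum.
R(12/79, 41/79) = -641/79.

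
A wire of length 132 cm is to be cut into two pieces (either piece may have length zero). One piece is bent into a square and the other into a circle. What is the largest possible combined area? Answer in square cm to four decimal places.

Let x be the length used for the square. Square side x/4; circle radius (132−x)/(2π).
A(x) = (x/4)² + π·((132−x)/(2π))² = x²/16 + (132−x)²/(4π) for 0 ≤ x ≤ 132. A'(x) = x/8 − (132−x)/(2π) = 0 gives x = 4·132/(π+4) ≈ 73.9331.
A'' > 0, so the interior critical point is a minimum; the maximum is at an endpoint. A(0) = 1386.5579 and A(132) = 1089.0000, so the largest area is 1386.5579.

1386.5579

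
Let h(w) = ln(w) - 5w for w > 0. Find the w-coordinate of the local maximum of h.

h'(w) = 1/w − 5 = 0 gives w = 1/5.
h''(w) = -1/w², which is negative for w > 0, so this is a local maximum.
h(1/5) = 1·ln(1/5) - 1 ≈ -2.6094.

1/5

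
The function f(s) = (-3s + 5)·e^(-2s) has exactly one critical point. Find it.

13/6

f'(s) = (-3)·e^(-2s) + (-3s + 5)·(-2)·e^(-2s) = (6s - 13)·e^(-2s). Since e^(-2s) > 0, the only critical point is s = 13/6.
f''(13/6) has the same sign as 6 > 0, so this is a local minimum.
f(13/6) = (-3/2)·e^(-13/3) ≈ -0.0197.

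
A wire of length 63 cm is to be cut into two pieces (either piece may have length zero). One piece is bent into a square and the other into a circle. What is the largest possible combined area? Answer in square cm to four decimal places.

Let x be the length used for the square. Square side x/4; circle radius (63−x)/(2π).
A(x) = (x/4)² + π·((63−x)/(2π))² = x²/16 + (63−x)²/(4π) for 0 ≤ x ≤ 63. A'(x) = x/8 − (63−x)/(2π) = 0 gives x = 4·63/(π+4) ≈ 35.2862.
A'' > 0, so the interior critical point is a minimum; the maximum is at an endpoint. A(0) = 315.8430 and A(63) = 248.0625, so the largest area is 315.8430.

315.8430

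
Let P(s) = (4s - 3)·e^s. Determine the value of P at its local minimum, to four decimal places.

Differentiating with the product rule gives P'(s) = (4s + 1)·e^s. Since e^s > 0, the only critical point is s = -1/4.
P''(-1/4) has the same sign as 4 > 0, so this is a local minimum.
P(-1/4) = (-4)·e^(-1/4) ≈ -3.1152.

-3.1152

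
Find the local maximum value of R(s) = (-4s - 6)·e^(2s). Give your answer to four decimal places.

0.0366

R'(s) = (-4)·e^(2s) + (-4s - 6)·2·e^(2s) = (-8s - 16)·e^(2s). Since e^(2s) > 0, the only critical point is s = -2.
R''(-2) has the same sign as -8 < 0, so this is a local maximum.
R(-2) = (2)·e^(-4) ≈ 0.0366.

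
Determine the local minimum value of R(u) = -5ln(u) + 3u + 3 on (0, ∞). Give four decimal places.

5.4459

R'(u) = -5/u + 3 = 0 gives u = 5/3.
R''(u) = 5/u², which is positive for u > 0, so this is a local minimum.
R(5/3) = -5·ln(5/3) + 5 + 3 ≈ 5.4459.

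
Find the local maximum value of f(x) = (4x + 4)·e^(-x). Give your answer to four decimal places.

Differentiating with the product rule gives f'(x) = (-4x)·e^(-x). Since e^(-x) > 0, the only critical point is x = 0.
f''(0) has the same sign as -4 < 0, so this is a local maximum.
f(0) = (4)·e^(0) ≈ 4.0000.

4.0000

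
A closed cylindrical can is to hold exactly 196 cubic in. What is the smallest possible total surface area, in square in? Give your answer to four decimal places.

186.7893

With radius r and height h, πr²h = 196 so h = 196/(πr²), and S(r) = 2πr² + 2πrh = 2πr² + 2·196/r.
S'(r) = 4πr − 2·196/r² = 0 ⇒ r³ = 196/(2π), so r ≈ 3.1479 and h = 2r ≈ 6.2959.
S''(r) = 4π + 4·196/r³ > 0, so this is the minimum; S ≈ 186.7893.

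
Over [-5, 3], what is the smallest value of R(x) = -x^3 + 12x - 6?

Differentiating, R'(x) = -3x^2 + 12; which vanishes at x = -2 and x = 2.
Compare values at every candidate in [-5, 3]: R(-5) = 59,  R(-2) = -22,  R(2) = 10,  R(3) = 3.
The minimum over the interval is -22, attained at x = -2.

-22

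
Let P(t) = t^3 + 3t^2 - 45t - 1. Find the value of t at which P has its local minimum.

Critical points: P'(t) = 3t^2 + 6t - 45 vanishes at t = -5, 3.
Second-derivative test with P''(t) = 6t + 6: P''(-5) = -24 < 0 ⇒ local maximum; P''(3) = 24 > 0 ⇒ local minimum.
So the local minimum value is P(3) = -82.

3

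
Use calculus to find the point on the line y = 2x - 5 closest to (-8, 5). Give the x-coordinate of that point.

12/5

Minimize D(x)^2 = (x + 8)^2 + (2x - 10)^2.
d/dx[D^2] = 2(x + 8) + 2·2·(2x - 10) = 0 ⇒ x = 12/5.
Then y = -1/5 and the distance is √(676/5) ≈ 11.6276.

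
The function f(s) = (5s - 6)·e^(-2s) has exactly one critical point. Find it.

17/10

f'(s) = 5·e^(-2s) + (5s - 6)·(-2)·e^(-2s) = (-10s + 17)·e^(-2s). Since e^(-2s) > 0, the only critical point is s = 17/10.
f''(17/10) has the same sign as -10 < 0, so this is a local maximum.
f(17/10) = (5/2)·e^(-17/5) ≈ 0.0834.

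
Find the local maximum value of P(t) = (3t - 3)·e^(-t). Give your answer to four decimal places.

By the product rule, P'(t) = (-3t + 6)·e^(-t). Since e^(-t) > 0, the only critical point is t = 2.
P''(2) has the same sign as -3 < 0, so this is a local maximum.
P(2) = (3)·e^(-2) ≈ 0.4060.

0.4060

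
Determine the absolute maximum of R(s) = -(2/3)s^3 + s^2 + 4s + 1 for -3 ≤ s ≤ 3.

16

The derivative is -2s^2 + 2s + 4, which vanishes at s = -1 and s = 2.
Candidates: R(-3) = 16,  R(-1) = -4/3,  R(2) = 23/3,  R(3) = 4.
Hence the absolute maximum is 16 at s = -3.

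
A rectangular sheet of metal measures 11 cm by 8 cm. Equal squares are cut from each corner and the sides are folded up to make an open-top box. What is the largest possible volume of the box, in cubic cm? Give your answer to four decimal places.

With cut size x, the volume is V(x) = x(11 − 2x)(8 − 2x) for 0 < x < 4.
V'(x) = 12x^2 − 76x + 88. Setting V'(x) = 0 gives x ≈ 1.5252 (the root in (0, 4)).
V''(x) = 24x − 76 is negative there, so this is the maximum; V ≈ 60.0126.

60.0126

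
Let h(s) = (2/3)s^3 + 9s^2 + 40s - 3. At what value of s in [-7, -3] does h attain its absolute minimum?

h'(s) = 2s^2 + 18s + 40, which vanishes at s = -5 and s = -4.
Candidates: h(-7) = -212/3,  h(-5) = -184/3,  h(-4) = -185/3,  h(-3) = -60.
So the minimum is h(-7) = -212/3.

-7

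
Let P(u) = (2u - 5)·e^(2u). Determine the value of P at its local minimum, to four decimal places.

-54.5982

P'(u) = 2·e^(2u) + (2u - 5)·2·e^(2u) = (4u - 8)·e^(2u). Since e^(2u) > 0, the only critical point is u = 2.
P''(2) has the same sign as 4 > 0, so this is a local minimum.
P(2) = (-1)·e^(4) ≈ -54.5982.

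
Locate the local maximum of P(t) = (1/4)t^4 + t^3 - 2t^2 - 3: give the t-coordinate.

0

P'(t) = t^3 + 3t^2 - 4t = 0 at t = -4, 0, 1.
P''(t) = 3t^2 + 6t - 4. P''(-4) = 20 > 0 ⇒ local minimum; P''(0) = -4 < 0 ⇒ local maximum; P''(1) = 5 > 0 ⇒ local minimum.
The local maximum is P(0) = -3.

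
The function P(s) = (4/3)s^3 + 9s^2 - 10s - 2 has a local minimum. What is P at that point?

Critical points: P'(s) = 4s^2 + 18s - 10 vanishes at s = -5, 1/2.
Since P''(s) = 8s + 18, we get P''(-5) = -22 < 0 ⇒ local maximum; P''(1/2) = 22 > 0 ⇒ local minimum.
Thus P has its local minimum at s = 1/2, with value -55/12.

-55/12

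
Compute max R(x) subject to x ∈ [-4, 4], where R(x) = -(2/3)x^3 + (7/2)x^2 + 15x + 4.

232/3

The derivative is -2x^2 + 7x + 15, whose only zero in [-4, 4] is x = -3/2.
Candidates: R(-4) = 128/3,  R(-3/2) = -67/8,  R(4) = 232/3.
So the maximum is R(4) = 232/3.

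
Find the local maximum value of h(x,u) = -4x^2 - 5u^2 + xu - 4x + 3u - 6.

∂h/∂x = -8x + u - 4 = 0 and ∂h/∂u = x - 10u + 3 = 0, so (x, u) = (-37/79, 20/79).
The Hessian has h_{xx} = -8, h_{uu} = -10, h_{xu} = 1, giving D = 79 > 0 with h_{xx} < 0, so the point is a local maximum.
h(-37/79, 20/79) = -370/79.

-370/79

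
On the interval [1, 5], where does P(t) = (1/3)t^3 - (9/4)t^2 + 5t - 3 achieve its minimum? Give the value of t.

1

P'(t) = t^2 - (9/2)t + 5, which vanishes at t = 2 and t = 5/2.
Compare values at every candidate in [1, 5]: P(1) = 1/12; P(2) = 2/3; P(5/2) = 31/48; P(5) = 89/12.
The minimum over the interval is 1/12, attained at t = 1.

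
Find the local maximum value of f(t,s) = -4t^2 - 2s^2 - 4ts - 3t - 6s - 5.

5/8

∂f/∂t = -8t - 4s - 3 = 0 and ∂f/∂s = -4t - 4s - 6 = 0, so (t, s) = (3/4, -9/4).
The Hessian has f_{tt} = -8, f_{ss} = -4, f_{ts} = -4, giving D = 16 > 0 with f_{tt} < 0, so the point is a local maximum.
f(3/4, -9/4) = 5/8.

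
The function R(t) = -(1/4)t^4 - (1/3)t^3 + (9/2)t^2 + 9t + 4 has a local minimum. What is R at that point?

-5/12

Critical points: R'(t) = -t^3 - t^2 + 9t + 9 vanishes at t = -3, -1, 3.
Since R''(t) = -3t^2 - 2t + 9, we get R''(-3) = -12 < 0 ⇒ local maximum; R''(-1) = 8 > 0 ⇒ local minimum; R''(3) = -24 < 0 ⇒ local maximum.
Thus R has its local minimum at t = -1, with value -5/12.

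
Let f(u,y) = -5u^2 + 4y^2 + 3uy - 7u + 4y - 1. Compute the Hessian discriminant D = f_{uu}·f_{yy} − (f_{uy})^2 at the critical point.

∂f/∂u = -10u + 3y - 7 = 0 and ∂f/∂y = 3u + 8y + 4 = 0, so (u, y) = (-68/89, -19/89).
The Hessian has f_{uu} = -10, f_{yy} = 8, f_{uy} = 3, giving D = -89 < 0, so the point is a saddle point.
D = (-10)·(8) − (3)^2 = -89.

-89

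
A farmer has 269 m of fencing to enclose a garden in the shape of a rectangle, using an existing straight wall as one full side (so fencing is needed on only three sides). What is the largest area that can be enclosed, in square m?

72361/8

Let the sides perpendicular to the wall have length x and the parallel side y, so 2x + y = 269 and the area is A = xy = x(269 − 2x).
A'(x) = 269 − 4x = 0 gives x = 269/4, and A''(x) = −4 < 0 confirms a maximum.
Then y = 269 − 2·269/4 = 269/2 and A = 72361/8.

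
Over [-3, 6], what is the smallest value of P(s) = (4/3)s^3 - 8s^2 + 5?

-103

Differentiating, P'(s) = 4s^2 - 16s; which vanishes at s = 0 and s = 4.
Evaluating at the critical points and endpoints: P(-3) = -103,  P(0) = 5,  P(4) = -113/3,  P(6) = 5.
Hence the absolute minimum is -103 at s = -3.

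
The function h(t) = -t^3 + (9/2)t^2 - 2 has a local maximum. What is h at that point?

h'(t) = -3t^2 + 9t. Setting h'(t) = 0 gives t ∈ {0, 3}.
Second-derivative test with h''(t) = -6t + 9: h''(0) = 9 > 0 ⇒ local minimum; h''(3) = -9 < 0 ⇒ local maximum.
The local maximum is h(3) = 23/2.

23/2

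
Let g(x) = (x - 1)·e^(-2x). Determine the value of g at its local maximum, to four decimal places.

0.0249

By the product rule, g'(x) = (-2x + 3)·e^(-2x). Since e^(-2x) > 0, the only critical point is x = 3/2.
g''(3/2) has the same sign as -2 < 0, so this is a local maximum.
g(3/2) = (1/2)·e^(-3) ≈ 0.0249.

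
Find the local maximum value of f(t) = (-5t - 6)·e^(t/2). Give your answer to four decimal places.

Differentiating with the product rule gives f'(t) = (-(5/2)t - 8)·e^(t/2). Since e^(t/2) > 0, the only critical point is t = -16/5.
f''(-16/5) has the same sign as -5/2 < 0, so this is a local maximum.
f(-16/5) = (10)·e^(-8/5) ≈ 2.0190.

2.0190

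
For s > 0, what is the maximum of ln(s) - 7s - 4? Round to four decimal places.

h'(s) = 1/s − 7 = 0 gives s = 1/7.
h''(s) = -1/s², which is negative for s > 0, so this is a local maximum.
h(1/7) = 1·ln(1/7) - 1 - 4 ≈ -6.9459.

-6.9459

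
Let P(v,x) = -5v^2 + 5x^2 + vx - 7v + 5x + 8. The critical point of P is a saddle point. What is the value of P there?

∂P/∂v = -10v + x - 7 = 0 and ∂P/∂x = v + 10x + 5 = 0, so (v, x) = (-75/101, -43/101).
The Hessian has P_{vv} = -10, P_{xx} = 10, P_{vx} = 1, giving D = -101 < 0, so the point is a saddle point.
P(-75/101, -43/101) = 963/101.

963/101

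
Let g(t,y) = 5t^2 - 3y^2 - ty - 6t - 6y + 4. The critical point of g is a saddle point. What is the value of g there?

∂g/∂t = 10t - y - 6 = 0 and ∂g/∂y = -t - 6y - 6 = 0, so (t, y) = (30/61, -66/61).
The Hessian has g_{tt} = 10, g_{yy} = -6, g_{ty} = -1, giving D = -61 < 0, so the point is a saddle point.
g(30/61, -66/61) = 352/61.

352/61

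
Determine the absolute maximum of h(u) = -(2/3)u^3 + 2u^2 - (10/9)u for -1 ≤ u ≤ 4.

Differentiating, h'(u) = -2u^2 + 4u - 10/9; which vanishes at u = 1/3 and u = 5/3.
Compare values at every candidate in [-1, 4]: h(-1) = 34/9,  h(1/3) = -14/81,  h(5/3) = 50/81,  h(4) = -136/9.
The maximum over the interval is 34/9, attained at u = -1.

34/9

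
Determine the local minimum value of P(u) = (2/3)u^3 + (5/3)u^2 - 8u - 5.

P'(u) = 2u^2 + (10/3)u - 8. Setting P'(u) = 0 gives u ∈ {-3, 4/3}.
P''(u) = 4u + 10/3. P''(-3) = -26/3 < 0 ⇒ local maximum; P''(4/3) = 26/3 > 0 ⇒ local minimum.
Thus P has its local minimum at u = 4/3, with value -901/81.

-901/81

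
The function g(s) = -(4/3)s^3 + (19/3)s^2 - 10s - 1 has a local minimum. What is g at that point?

-25/4

g'(s) = -4s^2 + (38/3)s - 10 = 0 at s = 3/2, 5/3.
Second-derivative test with g''(s) = -8s + 38/3: g''(3/2) = 2/3 > 0 ⇒ local minimum; g''(5/3) = -2/3 < 0 ⇒ local maximum.
The local minimum is g(3/2) = -25/4.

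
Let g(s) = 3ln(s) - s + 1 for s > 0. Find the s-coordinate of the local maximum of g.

3

g'(s) = 3/s − 1 = 0 gives s = 3.
g''(s) = -3/s², which is negative for s > 0, so this is a local maximum.
g(3) = 3·ln(3) - 3 + 1 ≈ 1.2958.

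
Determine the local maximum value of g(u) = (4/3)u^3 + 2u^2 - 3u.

9/2

Critical points: g'(u) = 4u^2 + 4u - 3 vanishes at u = -3/2, 1/2.
Since g''(u) = 8u + 4, we get g''(-3/2) = -8 < 0 ⇒ local maximum; g''(1/2) = 8 > 0 ⇒ local minimum.
So the local maximum value is g(-3/2) = 9/2.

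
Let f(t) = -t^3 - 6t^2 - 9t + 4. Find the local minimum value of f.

4

f'(t) = -3t^2 - 12t - 9 = 0 at t = -3, -1.
Second-derivative test with f''(t) = -6t - 12: f''(-3) = 6 > 0 ⇒ local minimum; f''(-1) = -6 < 0 ⇒ local maximum.
So the local minimum value is f(-3) = 4.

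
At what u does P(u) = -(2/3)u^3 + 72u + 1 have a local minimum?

P'(u) = -2u^2 + 72 = 0 at u = -6, 6.
Second-derivative test with P''(u) = -4u: P''(-6) = 24 > 0 ⇒ local minimum; P''(6) = -24 < 0 ⇒ local maximum.
Thus P has its local minimum at u = -6, with value -287.

-6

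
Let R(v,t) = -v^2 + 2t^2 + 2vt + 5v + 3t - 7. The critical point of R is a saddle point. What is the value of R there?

∂R/∂v = -2v + 2t + 5 = 0 and ∂R/∂t = 2v + 4t + 3 = 0, so (v, t) = (7/6, -4/3).
The Hessian has R_{vv} = -2, R_{tt} = 4, R_{vt} = 2, giving D = -12 < 0, so the point is a saddle point.
R(7/6, -4/3) = -73/12.

-73/12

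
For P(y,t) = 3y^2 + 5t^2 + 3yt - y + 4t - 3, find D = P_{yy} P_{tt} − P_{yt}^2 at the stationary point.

∂P/∂y = 6y + 3t - 1 = 0 and ∂P/∂t = 3y + 10t + 4 = 0, so (y, t) = (22/51, -9/17).
The Hessian has P_{yy} = 6, P_{tt} = 10, P_{yt} = 3, giving D = 51 > 0 with P_{yy} > 0, so the point is a local minimum.
D = (6)·(10) − (3)^2 = 51.

51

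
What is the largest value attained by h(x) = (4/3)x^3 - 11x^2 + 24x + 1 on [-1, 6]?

The derivative is 4x^2 - 22x + 24, which vanishes at x = 3/2 and x = 4.
Evaluating at the critical points and endpoints: h(-1) = -106/3; h(3/2) = 67/4; h(4) = 19/3; h(6) = 37.
So the maximum is h(6) = 37.

37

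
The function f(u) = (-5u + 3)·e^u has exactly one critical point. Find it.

f'(u) = (-5)·e^u + (-5u + 3)·1·e^u = (-5u - 2)·e^u. Since e^u > 0, the only critical point is u = -2/5.
f''(-2/5) has the same sign as -5 < 0, so this is a local maximum.
f(-2/5) = (5)·e^(-2/5) ≈ 3.3516.

-2/5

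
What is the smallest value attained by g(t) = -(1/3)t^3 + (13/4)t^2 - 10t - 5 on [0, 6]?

-20

Differentiating, g'(t) = -t^2 + (13/2)t - 10; which vanishes at t = 5/2 and t = 4.
Evaluating at the critical points and endpoints: g(0) = -5; g(5/2) = -715/48; g(4) = -43/3; g(6) = -20.
The minimum over the interval is -20, attained at t = 6.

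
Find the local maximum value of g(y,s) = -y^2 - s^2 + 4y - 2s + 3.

8

∂g/∂y = -2y + 4 = 0 and ∂g/∂s = -2s - 2 = 0, so (y, s) = (2, -1).
The Hessian has g_{yy} = -2, g_{ss} = -2, g_{ys} = 0, giving D = 4 > 0 with g_{yy} < 0, so the point is a local maximum.
g(2, -1) = 8.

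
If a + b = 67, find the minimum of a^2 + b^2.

4489/2

With a + b = 67, a^2 + b^2 = a^2 + (67 − a)^2.
The derivative 2a − 2(67 − a) = 4a − 134 vanishes at a = 67/2; second derivative 4 > 0, a minimum.
The minimum is 2·(67/2)^2 = 4489/2.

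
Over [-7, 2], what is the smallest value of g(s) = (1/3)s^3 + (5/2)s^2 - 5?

g'(s) = s^2 + 5s, which vanishes at s = -5 and s = 0.
Candidates: g(-7) = 19/6, g(-5) = 95/6, g(0) = -5, g(2) = 23/3.
The minimum over the interval is -5, attained at s = 0.

-5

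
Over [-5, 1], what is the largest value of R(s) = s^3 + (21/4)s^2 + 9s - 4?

45/4

Differentiating, R'(s) = 3s^2 + (21/2)s + 9; which vanishes at s = -2 and s = -3/2.
Evaluating at the critical points and endpoints: R(-5) = -171/4; R(-2) = -9; R(-3/2) = -145/16; R(1) = 45/4.
Hence the absolute maximum is 45/4 at s = 1.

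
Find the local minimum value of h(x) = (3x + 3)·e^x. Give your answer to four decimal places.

By the product rule, h'(x) = (3x + 6)·e^x. Since e^x > 0, the only critical point is x = -2.
h''(-2) has the same sign as 3 > 0, so this is a local minimum.
h(-2) = (-3)·e^(-2) ≈ -0.4060.

-0.4060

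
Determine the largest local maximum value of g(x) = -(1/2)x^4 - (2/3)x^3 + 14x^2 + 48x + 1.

739/3

Critical points: g'(x) = -2x^3 - 2x^2 + 28x + 48 vanishes at x = -3, -2, 4.
Since g''(x) = -6x^2 - 4x + 28, we get g''(-3) = -14 < 0 ⇒ local maximum; g''(-2) = 12 > 0 ⇒ local minimum; g''(4) = -84 < 0 ⇒ local maximum.
Thus g has its largest local maximum at x = 4, with value 739/3.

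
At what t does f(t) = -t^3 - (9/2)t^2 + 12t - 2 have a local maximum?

1

Critical points: f'(t) = -3t^2 - 9t + 12 vanishes at t = -4, 1.
Second-derivative test with f''(t) = -6t - 9: f''(-4) = 15 > 0 ⇒ local minimum; f''(1) = -15 < 0 ⇒ local maximum.
Thus f has its local maximum at t = 1, with value 9/2.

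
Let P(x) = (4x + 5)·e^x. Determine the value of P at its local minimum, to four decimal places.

Differentiating with the product rule gives P'(x) = (4x + 9)·e^x. Since e^x > 0, the only critical point is x = -9/4.
P''(-9/4) has the same sign as 4 > 0, so this is a local minimum.
P(-9/4) = (-4)·e^(-9/4) ≈ -0.4216.

-0.4216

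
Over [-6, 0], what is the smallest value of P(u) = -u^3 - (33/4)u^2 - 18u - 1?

-1

The derivative is -3u^2 - (33/2)u - 18, which vanishes at u = -4 and u = -3/2.
Compare values at every candidate in [-6, 0]: P(-6) = 26, P(-4) = 3, P(-3/2) = 173/16, P(0) = -1.
So the minimum is P(0) = -1.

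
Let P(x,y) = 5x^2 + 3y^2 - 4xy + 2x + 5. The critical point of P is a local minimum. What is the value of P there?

52/11

∂P/∂x = 10x - 4y + 2 = 0 and ∂P/∂y = -4x + 6y = 0, so (x, y) = (-3/11, -2/11).
The Hessian has P_{xx} = 10, P_{yy} = 6, P_{xy} = -4, giving D = 44 > 0 with P_{xx} > 0, so the point is a local minimum.
P(-3/11, -2/11) = 52/11.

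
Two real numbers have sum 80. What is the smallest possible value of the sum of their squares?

With a + b = 80, a^2 + b^2 = a^2 + (80 − a)^2.
The derivative 2a − 2(80 − a) = 4a − 160 vanishes at a = 40; second derivative 4 > 0, a minimum.
The minimum is 2·(40)^2 = 3200.

3200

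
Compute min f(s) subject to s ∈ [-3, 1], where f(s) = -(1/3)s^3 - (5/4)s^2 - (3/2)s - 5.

-97/12

f'(s) = -s^2 - (5/2)s - 3/2, which vanishes at s = -3/2 and s = -1.
Candidates: f(-3) = -11/4,  f(-3/2) = -71/16,  f(-1) = -53/12,  f(1) = -97/12.
So the minimum is f(1) = -97/12.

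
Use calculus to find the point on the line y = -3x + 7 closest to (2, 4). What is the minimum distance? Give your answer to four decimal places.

0.9487

Minimize D(x)^2 = (x - 2)^2 + (-3x + 3)^2.
d/dx[D^2] = 2(x - 2) + 2·(-3)·(-3x + 3) = 0 ⇒ x = 11/10.
Then y = 37/10 and the distance is √(9/10) ≈ 0.9487.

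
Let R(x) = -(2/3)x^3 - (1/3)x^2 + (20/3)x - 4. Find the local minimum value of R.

-40/3

R'(x) = -2x^2 - (2/3)x + 20/3. Setting R'(x) = 0 gives x ∈ {-2, 5/3}.
R''(x) = -4x - 2/3. R''(-2) = 22/3 > 0 ⇒ local minimum; R''(5/3) = -22/3 < 0 ⇒ local maximum.
So the local minimum value is R(-2) = -40/3.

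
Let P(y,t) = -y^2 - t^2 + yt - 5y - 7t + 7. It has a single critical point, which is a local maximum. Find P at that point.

130/3

∂P/∂y = -2y + t - 5 = 0 and ∂P/∂t = y - 2t - 7 = 0, so (y, t) = (-17/3, -19/3).
The Hessian has P_{yy} = -2, P_{tt} = -2, P_{yt} = 1, giving D = 3 > 0 with P_{yy} < 0, so the point is a local maximum.
P(-17/3, -19/3) = 130/3.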